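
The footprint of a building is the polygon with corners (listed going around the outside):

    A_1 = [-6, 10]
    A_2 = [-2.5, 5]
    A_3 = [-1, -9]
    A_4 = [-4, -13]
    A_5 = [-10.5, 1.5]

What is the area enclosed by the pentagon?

Apply the shoelace formula: 2A = Σ (x_i·y_{i+1} − x_{i+1}·y_i), indices taken mod 5.
Σ = (-5) + (27.5) + (-23) + (-142.5) + (-96) = -239
Area = |Σ|/2 = 119.5.

119.5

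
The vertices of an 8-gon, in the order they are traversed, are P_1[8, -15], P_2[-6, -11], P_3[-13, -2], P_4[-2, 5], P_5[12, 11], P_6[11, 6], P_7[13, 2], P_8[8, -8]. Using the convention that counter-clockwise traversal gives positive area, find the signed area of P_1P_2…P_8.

-370.5

Apply the shoelace formula: 2A = Σ (x_i·y_{i+1} − x_{i+1}·y_i), indices taken mod 8.
Σ = (-178) + (-131) + (-69) + (-82) + (-49) + (-56) + (-120) + (-56) = -741
Signed area = Σ/2 = -370.5 (negative ⇒ clockwise traversal).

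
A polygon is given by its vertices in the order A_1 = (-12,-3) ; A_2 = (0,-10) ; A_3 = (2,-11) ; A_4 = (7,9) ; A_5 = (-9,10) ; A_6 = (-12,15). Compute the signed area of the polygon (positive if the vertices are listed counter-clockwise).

293.5

Σ = (120) + (20) + (95) + (151) + (-15) + (216) = 587
Signed area = Σ/2 = 293.5 (positive ⇒ counter-clockwise traversal).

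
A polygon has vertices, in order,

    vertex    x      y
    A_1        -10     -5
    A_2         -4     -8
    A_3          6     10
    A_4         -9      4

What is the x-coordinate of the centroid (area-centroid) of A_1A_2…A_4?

-309/89

Apply Gauss's area formula. First the cross-terms c_i = x_i·y_{i+1} − x_{i+1}·y_i:
  60, 8, 114, 85  ⇒  2A = 267, A = 133.5.
Then Σ (x_i + x_{i+1})·c_i = -2781, so x̄ = -2781 / (6·133.5) = -309/89.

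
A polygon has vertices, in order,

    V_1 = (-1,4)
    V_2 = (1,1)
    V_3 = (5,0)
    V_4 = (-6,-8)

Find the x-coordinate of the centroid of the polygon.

Apply the surveyor's formula. First the cross-terms c_i = x_i·y_{i+1} − x_{i+1}·y_i:
  -5, -5, -40, -32  ⇒  2A = -82, A = -41.
Then Σ (x_i + x_{i+1})·c_i = 234, so x̄ = 234 / (6·(-41)) = -39/41.

-39/41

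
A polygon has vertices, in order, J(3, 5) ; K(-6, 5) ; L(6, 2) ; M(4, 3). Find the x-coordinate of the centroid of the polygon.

Apply the shoelace formula. First the cross-terms c_i = x_i·y_{i+1} − x_{i+1}·y_i:
  45, -42, 10, 11  ⇒  2A = 24, A = 12.
Then Σ (x_i + x_{i+1})·c_i = 42, so x̄ = 42 / (6·12) = 7/12.

7/12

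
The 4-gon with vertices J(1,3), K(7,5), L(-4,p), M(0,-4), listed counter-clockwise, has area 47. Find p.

10

Write out the shoelace sum; only the two edges meeting at L involve p:
2·Area = [(7·p − (-4)·5) + ((-4)·(-4) − 0·p)] + -12
       = 7·p + 24 = 94
⇒ p = 10.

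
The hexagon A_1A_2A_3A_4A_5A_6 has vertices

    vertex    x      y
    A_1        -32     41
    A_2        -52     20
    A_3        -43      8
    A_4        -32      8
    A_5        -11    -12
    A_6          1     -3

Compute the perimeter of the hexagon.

|A_1A_2| = √((-20)² + (-21)²) = √841 = 29
|A_2A_3| = √((9)² + (-12)²) = √225 = 15
|A_3A_4| = √((11)² + (0)²) = √121 = 11
|A_4A_5| = √((21)² + (-20)²) = √841 = 29
|A_5A_6| = √((12)² + (9)²) = √225 = 15
|A_6A_1| = √((-33)² + (44)²) = √3025 = 55
Perimeter = 29 + 15 + 11 + 29 + 15 + 55 = 154.

154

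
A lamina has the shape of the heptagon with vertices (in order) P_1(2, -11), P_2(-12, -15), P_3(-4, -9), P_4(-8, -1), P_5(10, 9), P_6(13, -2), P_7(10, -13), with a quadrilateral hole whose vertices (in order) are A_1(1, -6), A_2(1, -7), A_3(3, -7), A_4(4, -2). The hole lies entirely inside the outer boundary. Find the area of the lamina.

300.5

Outer boundary:
Cross-terms: -162, 48, -68, -62, -137, -149, -84  ⇒  Σ = -614
Area = |Σ|/2 = 307.
Hole:
Apply the surveyor's formula: 2A = Σ (x_i·y_{i+1} − x_{i+1}·y_i), indices taken mod 4.
Σ = (-1) + (14) + (22) + (-22) = 13
Area = |Σ|/2 = 6.5.
Net area = 307 − 6.5 = 300.5.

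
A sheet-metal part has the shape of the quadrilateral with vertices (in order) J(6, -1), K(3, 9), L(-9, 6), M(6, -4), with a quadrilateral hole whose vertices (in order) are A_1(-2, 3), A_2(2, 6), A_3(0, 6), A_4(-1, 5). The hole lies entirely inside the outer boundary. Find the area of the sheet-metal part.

Outer boundary:
Apply Gauss's area formula: 2A = Σ (x_i·y_{i+1} − x_{i+1}·y_i), indices taken mod 4.
Σ = (57) + (99) + (0) + (18) = 174
Area = |Σ|/2 = 87.
Hole:
Apply Gauss's area formula: 2A = Σ (x_i·y_{i+1} − x_{i+1}·y_i), indices taken mod 4.
A_1→A_2: (-2)(6) − (2)(3) = -18
A_2→A_3: (2)(6) − (0)(6) = 12
A_3→A_4: (0)(5) − (-1)(6) = 6
A_4→A_1: (-1)(3) − (-2)(5) = 7
Σ = 7
Area = |Σ|/2 = 3.5.
Net area = 87 − 3.5 = 83.5.

83.5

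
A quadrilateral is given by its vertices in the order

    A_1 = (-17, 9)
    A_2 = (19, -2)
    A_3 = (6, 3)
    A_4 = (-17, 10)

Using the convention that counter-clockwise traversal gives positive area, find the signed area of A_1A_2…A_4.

30

Apply the shoelace formula: 2A = Σ (x_i·y_{i+1} − x_{i+1}·y_i), indices taken mod 4.
Σ = (-137) + (69) + (111) + (17) = 60
Signed area = Σ/2 = 30 (positive ⇒ counter-clockwise traversal).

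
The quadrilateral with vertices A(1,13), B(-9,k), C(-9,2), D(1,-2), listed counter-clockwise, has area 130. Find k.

The doubled signed area Σ (x_i y_{i+1} − x_{i+1} y_i) is linear in k.
With k=0 it equals 130; the coefficient of k is 10 (from the two edges through B).
So 10·k + 130 = 2·130 = 260 ⇒ k = 13.

13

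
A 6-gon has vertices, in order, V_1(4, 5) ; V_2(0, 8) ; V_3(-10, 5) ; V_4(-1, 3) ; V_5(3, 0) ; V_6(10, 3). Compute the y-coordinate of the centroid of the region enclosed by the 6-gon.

Apply Gauss's area formula. First the cross-terms c_i = x_i·y_{i+1} − x_{i+1}·y_i:
  32, 80, -25, -9, 9, 38  ⇒  2A = 125, A = 62.5.
Then Σ (y_i + y_{i+1})·c_i = 1560, so ȳ = 1560 / (6·62.5) = 4.16.

4.16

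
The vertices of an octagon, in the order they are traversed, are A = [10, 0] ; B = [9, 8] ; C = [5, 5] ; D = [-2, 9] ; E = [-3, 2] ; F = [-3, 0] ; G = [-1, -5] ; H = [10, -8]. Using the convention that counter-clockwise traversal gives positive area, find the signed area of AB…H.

Apply the surveyor's formula: 2A = Σ (x_i·y_{i+1} − x_{i+1}·y_i), indices taken mod 8.
Cross-terms: 80, 5, 55, 23, 6, 15, 58, 80  ⇒  Σ = 322
Signed area = Σ/2 = 161 (positive ⇒ counter-clockwise traversal).

161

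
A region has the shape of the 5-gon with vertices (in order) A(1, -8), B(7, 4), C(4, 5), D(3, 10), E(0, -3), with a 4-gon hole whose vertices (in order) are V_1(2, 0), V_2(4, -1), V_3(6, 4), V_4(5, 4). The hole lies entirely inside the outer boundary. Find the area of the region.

41

Outer boundary:
Apply the shoelace (surveyor's) formula: 2A = Σ (x_i·y_{i+1} − x_{i+1}·y_i), indices taken mod 5.
Σ = (60) + (19) + (25) + (-9) + (3) = 98
Area = |Σ|/2 = 49.
Hole:
Apply the shoelace formula: 2A = Σ (x_i·y_{i+1} − x_{i+1}·y_i), indices taken mod 4.
Cross-terms: -2, 22, 4, -8  ⇒  Σ = 16
Area = |Σ|/2 = 8.
Net area = 49 − 8 = 41.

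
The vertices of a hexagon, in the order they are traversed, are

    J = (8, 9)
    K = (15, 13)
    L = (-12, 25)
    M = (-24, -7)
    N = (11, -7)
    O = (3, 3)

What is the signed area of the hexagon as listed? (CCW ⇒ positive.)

743

Apply the shoelace formula: 2A = Σ (x_i·y_{i+1} − x_{i+1}·y_i), indices taken mod 6.
Σ = (-31) + (531) + (684) + (245) + (54) + (3) = 1486
Signed area = Σ/2 = 743 (positive ⇒ counter-clockwise traversal).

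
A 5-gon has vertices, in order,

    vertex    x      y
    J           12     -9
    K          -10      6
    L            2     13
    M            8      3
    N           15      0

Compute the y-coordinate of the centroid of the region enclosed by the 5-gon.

174/73

Apply the surveyor's formula. First the cross-terms c_i = x_i·y_{i+1} − x_{i+1}·y_i:
  -18, -142, -98, -45, -135  ⇒  2A = -438, A = -219.
Then Σ (y_i + y_{i+1})·c_i = -3132, so ȳ = -3132 / (6·(-219)) = 174/73.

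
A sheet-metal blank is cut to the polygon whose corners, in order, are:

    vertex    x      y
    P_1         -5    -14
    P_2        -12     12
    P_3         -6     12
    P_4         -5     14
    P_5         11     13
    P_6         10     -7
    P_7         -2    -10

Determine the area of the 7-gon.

Apply the surveyor's formula: 2A = Σ (x_i·y_{i+1} − x_{i+1}·y_i), indices taken mod 7.
Cross-terms: -228, -72, -24, -219, -207, -114, -22  ⇒  Σ = -886
Area = |Σ|/2 = 443.

443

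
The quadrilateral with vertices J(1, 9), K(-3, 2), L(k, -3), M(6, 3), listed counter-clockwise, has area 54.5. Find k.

The doubled signed area Σ (x_i y_{i+1} − x_{i+1} y_i) is linear in k.
With k=0 it equals 107; the coefficient of k is 1 (from the two edges through L).
So 1·k + 107 = 2·54.5 = 109 ⇒ k = 2.

2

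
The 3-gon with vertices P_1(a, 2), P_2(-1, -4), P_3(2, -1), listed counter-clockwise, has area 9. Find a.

-1

Write out the shoelace sum; only the two edges meeting at P_1 involve a:
2·Area = [(2·2 − a·(-1)) + (a·(-4) − (-1)·2)] + 9
       = -3·a + 15 = 18
⇒ a = -1.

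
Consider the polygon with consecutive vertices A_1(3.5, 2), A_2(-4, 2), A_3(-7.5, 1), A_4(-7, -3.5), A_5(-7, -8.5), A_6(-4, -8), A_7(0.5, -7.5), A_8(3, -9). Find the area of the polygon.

Σ = (15) + (11) + (33.25) + (35) + (22) + (34) + (18) + (37.5) = 205.75
Area = |Σ|/2 = 102.875.

102.875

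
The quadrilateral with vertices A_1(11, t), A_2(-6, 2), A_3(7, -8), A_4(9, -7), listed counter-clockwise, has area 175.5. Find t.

13

Write out the shoelace sum; only the two edges meeting at A_1 involve t:
2·Area = [(9·t − 11·(-7)) + (11·2 − (-6)·t)] + 57
       = 15·t + 156 = 351
⇒ t = 13.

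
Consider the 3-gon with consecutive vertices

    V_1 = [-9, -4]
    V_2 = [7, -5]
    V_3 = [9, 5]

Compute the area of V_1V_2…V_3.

Apply Gauss's area formula: 2A = Σ (x_i·y_{i+1} − x_{i+1}·y_i), indices taken mod 3.
V_1→V_2: (-9)(-5) − (7)(-4) = 73
V_2→V_3: (7)(5) − (9)(-5) = 80
V_3→V_1: (9)(-4) − (-9)(5) = 9
Σ = 162
Area = |Σ|/2 = 81.

81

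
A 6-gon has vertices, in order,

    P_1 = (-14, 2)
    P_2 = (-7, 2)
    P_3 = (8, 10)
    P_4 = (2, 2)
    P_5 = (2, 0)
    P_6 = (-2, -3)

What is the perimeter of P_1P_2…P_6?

54

|P_1P_2| = √((7)² + (0)²) = √49 = 7
|P_2P_3| = √((15)² + (8)²) = √289 = 17
|P_3P_4| = √((-6)² + (-8)²) = √100 = 10
|P_4P_5| = √((0)² + (-2)²) = √4 = 2
|P_5P_6| = √((-4)² + (-3)²) = √25 = 5
|P_6P_1| = √((-12)² + (5)²) = √169 = 13
Perimeter = 7 + 17 + 10 + 2 + 5 + 13 = 54.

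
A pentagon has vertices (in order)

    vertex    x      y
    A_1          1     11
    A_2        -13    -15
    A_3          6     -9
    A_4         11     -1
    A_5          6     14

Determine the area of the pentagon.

320

Apply Gauss's area formula: 2A = Σ (x_i·y_{i+1} − x_{i+1}·y_i), indices taken mod 5.
A_1→A_2: (1)(-15) − (-13)(11) = 128
A_2→A_3: (-13)(-9) − (6)(-15) = 207
A_3→A_4: (6)(-1) − (11)(-9) = 93
A_4→A_5: (11)(14) − (6)(-1) = 160
A_5→A_1: (6)(11) − (1)(14) = 52
Σ = 640
Area = |Σ|/2 = 320.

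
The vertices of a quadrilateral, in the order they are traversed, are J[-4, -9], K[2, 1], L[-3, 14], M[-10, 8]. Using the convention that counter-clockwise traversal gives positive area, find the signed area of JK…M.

Σ = (14) + (31) + (116) + (122) = 283
Signed area = Σ/2 = 141.5 (positive ⇒ counter-clockwise traversal).

141.5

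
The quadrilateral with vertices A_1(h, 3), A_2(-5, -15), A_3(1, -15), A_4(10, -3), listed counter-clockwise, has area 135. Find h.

1

The doubled signed area Σ (x_i y_{i+1} − x_{i+1} y_i) is linear in h.
With h=0 it equals 282; the coefficient of h is -12 (from the two edges through A_1).
So -12·h + 282 = 2·135 = 270 ⇒ h = 1.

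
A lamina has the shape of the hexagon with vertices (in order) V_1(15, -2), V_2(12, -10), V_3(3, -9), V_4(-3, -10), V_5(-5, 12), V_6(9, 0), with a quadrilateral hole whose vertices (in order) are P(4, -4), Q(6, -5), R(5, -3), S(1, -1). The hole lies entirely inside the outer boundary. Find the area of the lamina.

232

Outer boundary:
Apply the shoelace (surveyor's) formula: 2A = Σ (x_i·y_{i+1} − x_{i+1}·y_i), indices taken mod 6.
Cross-terms: -126, -78, -57, -86, -108, -18  ⇒  Σ = -473
Area = |Σ|/2 = 236.5.
Hole:
Apply the shoelace formula: 2A = Σ (x_i·y_{i+1} − x_{i+1}·y_i), indices taken mod 4.
P→Q: (4)(-5) − (6)(-4) = 4
Q→R: (6)(-3) − (5)(-5) = 7
R→S: (5)(-1) − (1)(-3) = -2
S→P: (1)(-4) − (4)(-1) = 0
Σ = 9
Area = |Σ|/2 = 4.5.
Net area = 236.5 − 4.5 = 232.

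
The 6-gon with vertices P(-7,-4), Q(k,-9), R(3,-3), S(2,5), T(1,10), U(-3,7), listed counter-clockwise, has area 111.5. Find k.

-1

The doubled signed area Σ (x_i y_{i+1} − x_{i+1} y_i) is linear in k.
With k=0 it equals 224; the coefficient of k is 1 (from the two edges through Q).
So 1·k + 224 = 2·111.5 = 223 ⇒ k = -1.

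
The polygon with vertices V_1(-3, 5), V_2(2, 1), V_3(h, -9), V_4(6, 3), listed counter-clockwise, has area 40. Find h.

9

Write out the shoelace sum; only the two edges meeting at V_3 involve h:
2·Area = [(2·(-9) − h·1) + (h·3 − 6·(-9))] + 26
       = 2·h + 62 = 80
⇒ h = 9.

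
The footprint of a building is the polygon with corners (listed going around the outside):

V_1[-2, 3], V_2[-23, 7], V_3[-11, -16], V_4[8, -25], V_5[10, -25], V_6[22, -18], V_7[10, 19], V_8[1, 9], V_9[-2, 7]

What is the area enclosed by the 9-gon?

Cross-terms: 55, 445, 403, 50, 370, 598, 71, 25, 8  ⇒  Σ = 2025
Area = |Σ|/2 = 1012.5.

1012.5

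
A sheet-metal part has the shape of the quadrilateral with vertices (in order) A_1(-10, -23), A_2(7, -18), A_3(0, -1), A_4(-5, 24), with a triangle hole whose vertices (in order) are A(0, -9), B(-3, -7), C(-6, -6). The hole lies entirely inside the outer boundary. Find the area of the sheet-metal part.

340.5

Outer boundary:
Apply the surveyor's formula: 2A = Σ (x_i·y_{i+1} − x_{i+1}·y_i), indices taken mod 4.
Σ = (341) + (-7) + (-5) + (355) = 684
Area = |Σ|/2 = 342.
Hole:
Apply the shoelace (surveyor's) formula: 2A = Σ (x_i·y_{i+1} − x_{i+1}·y_i), indices taken mod 3.
A→B: (0)(-7) − (-3)(-9) = -27
B→C: (-3)(-6) − (-6)(-7) = -24
C→A: (-6)(-9) − (0)(-6) = 54
Σ = 3
Area = |Σ|/2 = 1.5.
Net area = 342 − 1.5 = 340.5.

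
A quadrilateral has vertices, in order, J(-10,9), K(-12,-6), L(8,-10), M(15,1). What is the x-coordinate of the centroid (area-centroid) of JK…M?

-1/213

Apply the shoelace (surveyor's) formula. First the cross-terms c_i = x_i·y_{i+1} − x_{i+1}·y_i:
  168, 168, 158, 145  ⇒  2A = 639, A = 319.5.
Then Σ (x_i + x_{i+1})·c_i = -9, so x̄ = -9 / (6·319.5) = -1/213.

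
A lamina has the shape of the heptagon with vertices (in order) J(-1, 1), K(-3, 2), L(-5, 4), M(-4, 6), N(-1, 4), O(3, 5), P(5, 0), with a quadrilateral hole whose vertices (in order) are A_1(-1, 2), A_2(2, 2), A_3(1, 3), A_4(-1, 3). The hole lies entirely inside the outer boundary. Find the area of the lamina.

28.5

Outer boundary:
Apply the shoelace formula: 2A = Σ (x_i·y_{i+1} − x_{i+1}·y_i), indices taken mod 7.
Σ = (1) + (-2) + (-14) + (-10) + (-17) + (-25) + (5) = -62
Area = |Σ|/2 = 31.
Hole:
Apply the surveyor's formula: 2A = Σ (x_i·y_{i+1} − x_{i+1}·y_i), indices taken mod 4.
A_1→A_2: (-1)(2) − (2)(2) = -6
A_2→A_3: (2)(3) − (1)(2) = 4
A_3→A_4: (1)(3) − (-1)(3) = 6
A_4→A_1: (-1)(2) − (-1)(3) = 1
Σ = 5
Area = |Σ|/2 = 2.5.
Net area = 31 − 2.5 = 28.5.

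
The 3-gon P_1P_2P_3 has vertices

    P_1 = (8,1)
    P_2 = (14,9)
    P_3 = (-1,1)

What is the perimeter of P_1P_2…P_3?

36

|P_1P_2| = √((6)² + (8)²) = √100 = 10
|P_2P_3| = √((-15)² + (-8)²) = √289 = 17
|P_3P_1| = √((9)² + (0)²) = √81 = 9
Perimeter = 10 + 17 + 9 = 36.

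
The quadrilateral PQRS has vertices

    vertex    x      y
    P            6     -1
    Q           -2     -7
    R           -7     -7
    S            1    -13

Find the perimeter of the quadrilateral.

|PQ| = √((-8)² + (-6)²) = √100 = 10
|QR| = √((-5)² + (0)²) = √25 = 5
|RS| = √((8)² + (-6)²) = √100 = 10
|SP| = √((5)² + (12)²) = √169 = 13
Perimeter = 10 + 5 + 10 + 13 = 38.

38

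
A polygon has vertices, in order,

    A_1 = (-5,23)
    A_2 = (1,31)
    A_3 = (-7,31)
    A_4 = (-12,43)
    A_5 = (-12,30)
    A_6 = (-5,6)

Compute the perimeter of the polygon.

86

|A_1A_2| = √((6)² + (8)²) = √100 = 10
|A_2A_3| = √((-8)² + (0)²) = √64 = 8
|A_3A_4| = √((-5)² + (12)²) = √169 = 13
|A_4A_5| = √((0)² + (-13)²) = √169 = 13
|A_5A_6| = √((7)² + (-24)²) = √625 = 25
|A_6A_1| = √((0)² + (17)²) = √289 = 17
Perimeter = 10 + 8 + 13 + 13 + 25 + 17 = 86.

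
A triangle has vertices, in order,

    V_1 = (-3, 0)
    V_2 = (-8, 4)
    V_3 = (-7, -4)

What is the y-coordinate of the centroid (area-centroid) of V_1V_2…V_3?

Apply Gauss's area formula. First the cross-terms c_i = x_i·y_{i+1} − x_{i+1}·y_i:
  -12, 60, -12  ⇒  2A = 36, A = 18.
Then Σ (y_i + y_{i+1})·c_i = 0, so ȳ = 0 / (6·18) = 0.

0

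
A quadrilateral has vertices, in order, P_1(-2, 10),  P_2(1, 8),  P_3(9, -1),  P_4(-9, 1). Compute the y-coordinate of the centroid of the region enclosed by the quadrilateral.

Apply Gauss's area formula. First the cross-terms c_i = x_i·y_{i+1} − x_{i+1}·y_i:
  -26, -73, 0, -88  ⇒  2A = -187, A = -93.5.
Then Σ (y_i + y_{i+1})·c_i = -1947, so ȳ = -1947 / (6·(-93.5)) = 59/17.

59/17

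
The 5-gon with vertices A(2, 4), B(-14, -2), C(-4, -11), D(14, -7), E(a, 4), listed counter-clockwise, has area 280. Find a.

12

Write out the shoelace sum; only the two edges meeting at E involve a:
2·Area = [(14·4 − a·(-7)) + (a·4 − 2·4)] + 380
       = 11·a + 428 = 560
⇒ a = 12.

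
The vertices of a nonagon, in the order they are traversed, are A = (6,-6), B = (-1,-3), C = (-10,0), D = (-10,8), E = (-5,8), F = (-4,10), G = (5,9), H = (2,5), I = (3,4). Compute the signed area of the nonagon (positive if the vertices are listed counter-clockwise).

-160

A→B: (6)(-3) − (-1)(-6) = -24
B→C: (-1)(0) − (-10)(-3) = -30
C→D: (-10)(8) − (-10)(0) = -80
D→E: (-10)(8) − (-5)(8) = -40
E→F: (-5)(10) − (-4)(8) = -18
F→G: (-4)(9) − (5)(10) = -86
G→H: (5)(5) − (2)(9) = 7
H→I: (2)(4) − (3)(5) = -7
I→A: (3)(-6) − (6)(4) = -42
Σ = -320
Signed area = Σ/2 = -160 (negative ⇒ clockwise traversal).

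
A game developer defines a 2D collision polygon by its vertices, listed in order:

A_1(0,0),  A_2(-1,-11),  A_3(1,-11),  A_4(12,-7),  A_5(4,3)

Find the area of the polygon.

Apply the shoelace (surveyor's) formula: 2A = Σ (x_i·y_{i+1} − x_{i+1}·y_i), indices taken mod 5.
Σ = (0) + (22) + (125) + (64) + (0) = 211
Area = |Σ|/2 = 105.5.

105.5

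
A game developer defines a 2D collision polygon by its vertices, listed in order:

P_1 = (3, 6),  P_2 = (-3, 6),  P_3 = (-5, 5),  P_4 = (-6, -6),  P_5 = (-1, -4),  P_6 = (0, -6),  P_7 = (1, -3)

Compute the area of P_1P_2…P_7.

Apply the shoelace (surveyor's) formula: 2A = Σ (x_i·y_{i+1} − x_{i+1}·y_i), indices taken mod 7.
P_1→P_2: (3)(6) − (-3)(6) = 36
P_2→P_3: (-3)(5) − (-5)(6) = 15
P_3→P_4: (-5)(-6) − (-6)(5) = 60
P_4→P_5: (-6)(-4) − (-1)(-6) = 18
P_5→P_6: (-1)(-6) − (0)(-4) = 6
P_6→P_7: (0)(-3) − (1)(-6) = 6
P_7→P_1: (1)(6) − (3)(-3) = 15
Σ = 156
Area = |Σ|/2 = 78.

78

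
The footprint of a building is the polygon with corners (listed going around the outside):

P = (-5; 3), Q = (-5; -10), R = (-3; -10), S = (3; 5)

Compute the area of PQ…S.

67

Apply the shoelace (surveyor's) formula: 2A = Σ (x_i·y_{i+1} − x_{i+1}·y_i), indices taken mod 4.
Σ = (65) + (20) + (15) + (34) = 134
Area = |Σ|/2 = 67.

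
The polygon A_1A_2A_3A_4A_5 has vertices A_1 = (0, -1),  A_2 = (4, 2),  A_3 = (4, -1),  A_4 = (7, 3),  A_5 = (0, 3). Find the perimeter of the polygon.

|A_1A_2| = √((4)² + (3)²) = √25 = 5
|A_2A_3| = √((0)² + (-3)²) = √9 = 3
|A_3A_4| = √((3)² + (4)²) = √25 = 5
|A_4A_5| = √((-7)² + (0)²) = √49 = 7
|A_5A_1| = √((0)² + (-4)²) = √16 = 4
Perimeter = 5 + 3 + 5 + 7 + 4 = 24.

24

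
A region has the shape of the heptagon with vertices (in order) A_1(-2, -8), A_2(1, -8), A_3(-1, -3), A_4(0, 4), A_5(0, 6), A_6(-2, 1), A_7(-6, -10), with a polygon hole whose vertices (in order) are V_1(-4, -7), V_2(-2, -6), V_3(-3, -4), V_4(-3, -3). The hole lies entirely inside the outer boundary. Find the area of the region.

Outer boundary:
Apply the shoelace formula: 2A = Σ (x_i·y_{i+1} − x_{i+1}·y_i), indices taken mod 7.
Σ = (24) + (-11) + (-4) + (0) + (12) + (26) + (28) = 75
Area = |Σ|/2 = 37.5.
Hole:
Apply the shoelace formula: 2A = Σ (x_i·y_{i+1} − x_{i+1}·y_i), indices taken mod 4.
Cross-terms: 10, -10, -3, 9  ⇒  Σ = 6
Area = |Σ|/2 = 3.
Net area = 37.5 − 3 = 34.5.

34.5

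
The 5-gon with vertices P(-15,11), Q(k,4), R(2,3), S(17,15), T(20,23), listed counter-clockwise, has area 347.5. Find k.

-16

The doubled signed area Σ (x_i y_{i+1} − x_{i+1} y_i) is linear in k.
With k=0 it equals 567; the coefficient of k is -8 (from the two edges through Q).
So -8·k + 567 = 2·347.5 = 695 ⇒ k = -16.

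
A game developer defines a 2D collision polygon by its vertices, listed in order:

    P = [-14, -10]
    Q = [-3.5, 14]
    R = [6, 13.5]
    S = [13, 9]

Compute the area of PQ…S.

243.875

Apply the surveyor's formula: 2A = Σ (x_i·y_{i+1} − x_{i+1}·y_i), indices taken mod 4.
Σ = (-231) + (-131.25) + (-121.5) + (-4) = -487.75
Area = |Σ|/2 = 243.875.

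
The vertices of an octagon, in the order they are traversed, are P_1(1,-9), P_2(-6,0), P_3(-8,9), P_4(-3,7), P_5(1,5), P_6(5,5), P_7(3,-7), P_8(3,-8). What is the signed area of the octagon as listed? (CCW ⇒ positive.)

Apply the shoelace formula: 2A = Σ (x_i·y_{i+1} − x_{i+1}·y_i), indices taken mod 8.
P_1→P_2: (1)(0) − (-6)(-9) = -54
P_2→P_3: (-6)(9) − (-8)(0) = -54
P_3→P_4: (-8)(7) − (-3)(9) = -29
P_4→P_5: (-3)(5) − (1)(7) = -22
P_5→P_6: (1)(5) − (5)(5) = -20
P_6→P_7: (5)(-7) − (3)(5) = -50
P_7→P_8: (3)(-8) − (3)(-7) = -3
P_8→P_1: (3)(-9) − (1)(-8) = -19
Σ = -251
Signed area = Σ/2 = -125.5 (negative ⇒ clockwise traversal).

-125.5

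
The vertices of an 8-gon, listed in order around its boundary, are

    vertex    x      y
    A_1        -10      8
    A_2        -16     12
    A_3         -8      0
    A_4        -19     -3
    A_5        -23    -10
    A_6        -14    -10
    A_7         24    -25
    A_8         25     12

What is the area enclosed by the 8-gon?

1081

Apply the shoelace (surveyor's) formula: 2A = Σ (x_i·y_{i+1} − x_{i+1}·y_i), indices taken mod 8.
Cross-terms: 8, 96, 24, 121, 90, 590, 913, 320  ⇒  Σ = 2162
Area = |Σ|/2 = 1081.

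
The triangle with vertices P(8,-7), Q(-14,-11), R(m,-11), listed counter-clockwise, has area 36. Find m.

Write out the shoelace sum; only the two edges meeting at R involve m:
2·Area = [((-14)·(-11) − m·(-11)) + (m·(-7) − 8·(-11))] + -186
       = 4·m + 56 = 72
⇒ m = 4.

4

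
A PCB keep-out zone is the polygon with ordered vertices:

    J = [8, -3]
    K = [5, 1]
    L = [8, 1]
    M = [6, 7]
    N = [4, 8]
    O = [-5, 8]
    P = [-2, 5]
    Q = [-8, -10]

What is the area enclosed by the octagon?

158.5

Apply the shoelace formula: 2A = Σ (x_i·y_{i+1} − x_{i+1}·y_i), indices taken mod 8.
Σ = (23) + (-3) + (50) + (20) + (72) + (-9) + (60) + (104) = 317
Area = |Σ|/2 = 158.5.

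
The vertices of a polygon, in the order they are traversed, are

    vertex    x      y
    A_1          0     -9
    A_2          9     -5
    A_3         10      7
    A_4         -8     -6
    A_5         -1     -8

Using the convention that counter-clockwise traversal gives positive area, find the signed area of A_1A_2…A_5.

128.5

Apply the shoelace (surveyor's) formula: 2A = Σ (x_i·y_{i+1} − x_{i+1}·y_i), indices taken mod 5.
Cross-terms: 81, 113, -4, 58, 9  ⇒  Σ = 257
Signed area = Σ/2 = 128.5 (positive ⇒ counter-clockwise traversal).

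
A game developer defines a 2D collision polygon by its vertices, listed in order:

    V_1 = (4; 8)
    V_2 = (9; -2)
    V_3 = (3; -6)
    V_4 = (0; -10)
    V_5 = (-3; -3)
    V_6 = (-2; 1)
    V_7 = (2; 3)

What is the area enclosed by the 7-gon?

Σ = (-80) + (-48) + (-30) + (-30) + (-9) + (-8) + (4) = -201
Area = |Σ|/2 = 100.5.

100.5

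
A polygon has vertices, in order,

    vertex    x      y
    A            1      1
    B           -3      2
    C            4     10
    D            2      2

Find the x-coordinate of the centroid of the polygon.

8/9

Apply Gauss's area formula. First the cross-terms c_i = x_i·y_{i+1} − x_{i+1}·y_i:
  5, -38, -12, 0  ⇒  2A = -45, A = -22.5.
Then Σ (x_i + x_{i+1})·c_i = -120, so x̄ = -120 / (6·(-22.5)) = 8/9.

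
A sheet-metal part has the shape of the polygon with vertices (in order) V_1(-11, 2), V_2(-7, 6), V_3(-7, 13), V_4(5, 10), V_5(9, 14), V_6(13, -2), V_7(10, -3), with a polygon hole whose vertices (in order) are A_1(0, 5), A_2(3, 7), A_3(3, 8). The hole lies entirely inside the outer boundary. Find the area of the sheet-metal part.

242.5

Outer boundary:
Σ = (-52) + (-49) + (-135) + (-20) + (-200) + (-19) + (-13) = -488
Area = |Σ|/2 = 244.
Hole:
A_1→A_2: (0)(7) − (3)(5) = -15
A_2→A_3: (3)(8) − (3)(7) = 3
A_3→A_1: (3)(5) − (0)(8) = 15
Σ = 3
Area = |Σ|/2 = 1.5.
Net area = 244 − 1.5 = 242.5.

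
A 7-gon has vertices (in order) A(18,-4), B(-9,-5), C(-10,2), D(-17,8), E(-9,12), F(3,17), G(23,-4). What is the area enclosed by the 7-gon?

492

Apply the shoelace (surveyor's) formula: 2A = Σ (x_i·y_{i+1} − x_{i+1}·y_i), indices taken mod 7.
Cross-terms: -126, -68, -46, -132, -189, -403, -20  ⇒  Σ = -984
Area = |Σ|/2 = 492.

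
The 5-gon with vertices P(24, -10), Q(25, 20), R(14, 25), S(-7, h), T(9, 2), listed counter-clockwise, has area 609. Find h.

24

Write out the shoelace sum; only the two edges meeting at S involve h:
2·Area = [(14·h − (-7)·25) + ((-7)·2 − 9·h)] + 937
       = 5·h + 1098 = 1218
⇒ h = 24.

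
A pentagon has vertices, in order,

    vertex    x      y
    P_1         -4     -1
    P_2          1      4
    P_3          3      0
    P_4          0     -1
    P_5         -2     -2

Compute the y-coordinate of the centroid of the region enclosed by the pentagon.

11/19

Apply Gauss's area formula. First the cross-terms c_i = x_i·y_{i+1} − x_{i+1}·y_i:
  -15, -12, -3, -2, -6  ⇒  2A = -38, A = -19.
Then Σ (y_i + y_{i+1})·c_i = -66, so ȳ = -66 / (6·(-19)) = 11/19.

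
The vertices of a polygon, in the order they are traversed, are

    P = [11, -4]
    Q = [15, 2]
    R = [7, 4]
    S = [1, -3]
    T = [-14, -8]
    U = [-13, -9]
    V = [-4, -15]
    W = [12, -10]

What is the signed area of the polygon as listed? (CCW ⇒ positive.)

Σ = (82) + (46) + (-25) + (-50) + (22) + (159) + (220) + (62) = 516
Signed area = Σ/2 = 258 (positive ⇒ counter-clockwise traversal).

258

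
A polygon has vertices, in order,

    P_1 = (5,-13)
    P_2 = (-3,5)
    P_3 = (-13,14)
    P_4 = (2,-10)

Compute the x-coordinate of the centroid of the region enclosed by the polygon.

Apply the surveyor's formula. First the cross-terms c_i = x_i·y_{i+1} − x_{i+1}·y_i:
  -14, 23, 102, 24  ⇒  2A = 135, A = 67.5.
Then Σ (x_i + x_{i+1})·c_i = -1350, so x̄ = -1350 / (6·67.5) = -10/3.

-10/3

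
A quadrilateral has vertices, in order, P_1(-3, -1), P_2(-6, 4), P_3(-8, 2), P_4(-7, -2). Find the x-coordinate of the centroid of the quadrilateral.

Apply Gauss's area formula. First the cross-terms c_i = x_i·y_{i+1} − x_{i+1}·y_i:
  -18, 20, 30, 1  ⇒  2A = 33, A = 16.5.
Then Σ (x_i + x_{i+1})·c_i = -578, so x̄ = -578 / (6·16.5) = -578/99.

-578/99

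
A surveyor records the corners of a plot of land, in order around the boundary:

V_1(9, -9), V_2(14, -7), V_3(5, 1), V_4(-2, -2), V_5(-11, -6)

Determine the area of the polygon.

Apply the shoelace formula: 2A = Σ (x_i·y_{i+1} − x_{i+1}·y_i), indices taken mod 5.
Cross-terms: 63, 49, -8, -10, 153  ⇒  Σ = 247
Area = |Σ|/2 = 123.5.

123.5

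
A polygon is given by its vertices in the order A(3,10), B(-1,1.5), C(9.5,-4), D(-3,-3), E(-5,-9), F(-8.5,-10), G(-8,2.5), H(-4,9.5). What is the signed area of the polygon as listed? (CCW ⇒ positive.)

-143.25

Cross-terms: 14.5, -10.25, -40.5, 12, -26.5, -101.25, -66, -68.5  ⇒  Σ = -286.5
Signed area = Σ/2 = -143.25 (negative ⇒ clockwise traversal).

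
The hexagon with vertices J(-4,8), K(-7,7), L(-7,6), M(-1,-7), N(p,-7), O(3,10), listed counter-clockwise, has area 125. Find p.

The doubled signed area Σ (x_i y_{i+1} − x_{i+1} y_i) is linear in p.
With p=0 it equals 182; the coefficient of p is 17 (from the two edges through N).
So 17·p + 182 = 2·125 = 250 ⇒ p = 4.

4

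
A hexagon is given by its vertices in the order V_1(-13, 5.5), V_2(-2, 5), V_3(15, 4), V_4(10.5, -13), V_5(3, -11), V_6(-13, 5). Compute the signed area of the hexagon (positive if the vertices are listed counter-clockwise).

Apply Gauss's area formula: 2A = Σ (x_i·y_{i+1} − x_{i+1}·y_i), indices taken mod 6.
Σ = (-54) + (-83) + (-237) + (-76.5) + (-128) + (-6.5) = -585
Signed area = Σ/2 = -292.5 (negative ⇒ clockwise traversal).

-292.5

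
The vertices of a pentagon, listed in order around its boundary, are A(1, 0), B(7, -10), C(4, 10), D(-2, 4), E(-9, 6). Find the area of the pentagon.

77

Apply the shoelace formula: 2A = Σ (x_i·y_{i+1} − x_{i+1}·y_i), indices taken mod 5.
Σ = (-10) + (110) + (36) + (24) + (-6) = 154
Area = |Σ|/2 = 77.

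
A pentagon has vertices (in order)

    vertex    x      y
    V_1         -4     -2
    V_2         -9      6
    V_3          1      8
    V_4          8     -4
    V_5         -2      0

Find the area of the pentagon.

Cross-terms: -42, -78, -68, -8, 4  ⇒  Σ = -192
Area = |Σ|/2 = 96.

96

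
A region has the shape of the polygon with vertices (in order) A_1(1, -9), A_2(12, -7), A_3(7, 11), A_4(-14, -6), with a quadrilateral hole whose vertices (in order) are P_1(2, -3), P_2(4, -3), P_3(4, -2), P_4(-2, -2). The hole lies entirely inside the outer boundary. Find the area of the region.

Outer boundary:
Σ = (101) + (181) + (112) + (132) = 526
Area = |Σ|/2 = 263.
Hole:
Σ = (6) + (4) + (-12) + (10) = 8
Area = |Σ|/2 = 4.
Net area = 263 − 4 = 259.

259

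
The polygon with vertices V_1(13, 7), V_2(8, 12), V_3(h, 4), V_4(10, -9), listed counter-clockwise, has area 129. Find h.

The doubled signed area Σ (x_i y_{i+1} − x_{i+1} y_i) is linear in h.
With h=0 it equals 279; the coefficient of h is -21 (from the two edges through V_3).
So -21·h + 279 = 2·129 = 258 ⇒ h = 1.

1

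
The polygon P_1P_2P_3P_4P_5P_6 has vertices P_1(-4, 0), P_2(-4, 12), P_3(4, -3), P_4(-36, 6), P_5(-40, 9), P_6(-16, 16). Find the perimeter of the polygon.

|P_1P_2| = √((0)² + (12)²) = √144 = 12
|P_2P_3| = √((8)² + (-15)²) = √289 = 17
|P_3P_4| = √((-40)² + (9)²) = √1681 = 41
|P_4P_5| = √((-4)² + (3)²) = √25 = 5
|P_5P_6| = √((24)² + (7)²) = √625 = 25
|P_6P_1| = √((12)² + (-16)²) = √400 = 20
Perimeter = 12 + 17 + 41 + 5 + 25 + 20 = 120.

120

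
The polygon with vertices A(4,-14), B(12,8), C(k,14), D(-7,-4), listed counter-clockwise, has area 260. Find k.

The doubled signed area Σ (x_i y_{i+1} − x_{i+1} y_i) is linear in k.
With k=0 it equals 580; the coefficient of k is -12 (from the two edges through C).
So -12·k + 580 = 2·260 = 520 ⇒ k = 5.

5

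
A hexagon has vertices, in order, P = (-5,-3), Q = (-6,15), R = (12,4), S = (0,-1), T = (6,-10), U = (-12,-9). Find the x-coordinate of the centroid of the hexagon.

-148/243

Apply the shoelace formula. First the cross-terms c_i = x_i·y_{i+1} − x_{i+1}·y_i:
  -93, -204, -12, 6, -174, -9  ⇒  2A = -486, A = -243.
Then Σ (x_i + x_{i+1})·c_i = 888, so x̄ = 888 / (6·(-243)) = -148/243.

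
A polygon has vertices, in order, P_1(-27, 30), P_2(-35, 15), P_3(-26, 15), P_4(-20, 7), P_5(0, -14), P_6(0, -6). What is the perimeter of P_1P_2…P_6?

118

|P_1P_2| = √((-8)² + (-15)²) = √289 = 17
|P_2P_3| = √((9)² + (0)²) = √81 = 9
|P_3P_4| = √((6)² + (-8)²) = √100 = 10
|P_4P_5| = √((20)² + (-21)²) = √841 = 29
|P_5P_6| = √((0)² + (8)²) = √64 = 8
|P_6P_1| = √((-27)² + (36)²) = √2025 = 45
Perimeter = 17 + 9 + 10 + 29 + 8 + 45 = 118.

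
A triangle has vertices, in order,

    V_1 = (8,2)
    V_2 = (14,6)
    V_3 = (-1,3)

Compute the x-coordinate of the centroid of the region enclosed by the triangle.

Apply the surveyor's formula. First the cross-terms c_i = x_i·y_{i+1} − x_{i+1}·y_i:
  20, 48, -26  ⇒  2A = 42, A = 21.
Then Σ (x_i + x_{i+1})·c_i = 882, so x̄ = 882 / (6·21) = 7.

7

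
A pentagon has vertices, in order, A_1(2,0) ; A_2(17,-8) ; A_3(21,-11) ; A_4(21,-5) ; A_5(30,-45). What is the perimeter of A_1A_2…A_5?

122

|A_1A_2| = √((15)² + (-8)²) = √289 = 17
|A_2A_3| = √((4)² + (-3)²) = √25 = 5
|A_3A_4| = √((0)² + (6)²) = √36 = 6
|A_4A_5| = √((9)² + (-40)²) = √1681 = 41
|A_5A_1| = √((-28)² + (45)²) = √2809 = 53
Perimeter = 17 + 5 + 6 + 41 + 53 = 122.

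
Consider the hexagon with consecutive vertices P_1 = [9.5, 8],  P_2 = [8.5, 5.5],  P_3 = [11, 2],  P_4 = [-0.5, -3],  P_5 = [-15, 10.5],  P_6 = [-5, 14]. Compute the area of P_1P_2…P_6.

Apply the surveyor's formula: 2A = Σ (x_i·y_{i+1} − x_{i+1}·y_i), indices taken mod 6.
Cross-terms: -15.75, -43.5, -32, -50.25, -157.5, -173  ⇒  Σ = -472
Area = |Σ|/2 = 236.

236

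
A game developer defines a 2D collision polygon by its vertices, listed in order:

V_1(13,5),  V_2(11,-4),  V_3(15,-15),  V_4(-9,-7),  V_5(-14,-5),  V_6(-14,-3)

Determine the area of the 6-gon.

Apply the shoelace formula: 2A = Σ (x_i·y_{i+1} − x_{i+1}·y_i), indices taken mod 6.
Cross-terms: -107, -105, -240, -53, -28, -31  ⇒  Σ = -564
Area = |Σ|/2 = 282.

282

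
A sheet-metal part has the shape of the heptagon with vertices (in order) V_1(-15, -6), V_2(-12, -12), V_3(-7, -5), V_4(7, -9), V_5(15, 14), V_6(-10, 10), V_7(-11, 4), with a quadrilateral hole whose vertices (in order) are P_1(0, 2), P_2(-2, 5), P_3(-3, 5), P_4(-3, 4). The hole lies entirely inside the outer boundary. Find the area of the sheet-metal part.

Outer boundary:
Apply the shoelace (surveyor's) formula: 2A = Σ (x_i·y_{i+1} − x_{i+1}·y_i), indices taken mod 7.
Σ = (108) + (-24) + (98) + (233) + (290) + (70) + (126) = 901
Area = |Σ|/2 = 450.5.
Hole:
Apply Gauss's area formula: 2A = Σ (x_i·y_{i+1} − x_{i+1}·y_i), indices taken mod 4.
Σ = (4) + (5) + (3) + (-6) = 6
Area = |Σ|/2 = 3.
Net area = 450.5 − 3 = 447.5.

447.5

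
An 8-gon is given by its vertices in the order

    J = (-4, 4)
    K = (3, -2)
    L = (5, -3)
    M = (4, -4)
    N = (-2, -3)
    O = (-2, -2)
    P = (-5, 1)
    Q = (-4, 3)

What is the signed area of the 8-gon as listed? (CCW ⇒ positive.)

-30

J→K: (-4)(-2) − (3)(4) = -4
K→L: (3)(-3) − (5)(-2) = 1
L→M: (5)(-4) − (4)(-3) = -8
M→N: (4)(-3) − (-2)(-4) = -20
N→O: (-2)(-2) − (-2)(-3) = -2
O→P: (-2)(1) − (-5)(-2) = -12
P→Q: (-5)(3) − (-4)(1) = -11
Q→J: (-4)(4) − (-4)(3) = -4
Σ = -60
Signed area = Σ/2 = -30 (negative ⇒ clockwise traversal).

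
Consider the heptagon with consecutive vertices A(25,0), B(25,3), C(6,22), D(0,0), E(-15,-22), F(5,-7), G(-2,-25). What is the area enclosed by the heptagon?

654

Apply the surveyor's formula: 2A = Σ (x_i·y_{i+1} − x_{i+1}·y_i), indices taken mod 7.
Σ = (75) + (532) + (0) + (0) + (215) + (-139) + (625) = 1308
Area = |Σ|/2 = 654.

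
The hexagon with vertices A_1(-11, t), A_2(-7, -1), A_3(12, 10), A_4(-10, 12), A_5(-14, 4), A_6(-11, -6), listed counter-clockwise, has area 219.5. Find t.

The doubled signed area Σ (x_i y_{i+1} − x_{i+1} y_i) is linear in t.
With t=0 it equals 387; the coefficient of t is -4 (from the two edges through A_1).
So -4·t + 387 = 2·219.5 = 439 ⇒ t = -13.

-13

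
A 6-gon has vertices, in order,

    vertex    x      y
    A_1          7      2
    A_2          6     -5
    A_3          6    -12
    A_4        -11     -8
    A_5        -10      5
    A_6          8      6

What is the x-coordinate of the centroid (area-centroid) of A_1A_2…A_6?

-81/53

Apply the shoelace (surveyor's) formula. First the cross-terms c_i = x_i·y_{i+1} − x_{i+1}·y_i:
  -47, -42, -180, -135, -100, -26  ⇒  2A = -530, A = -265.
Then Σ (x_i + x_{i+1})·c_i = 2430, so x̄ = 2430 / (6·(-265)) = -81/53.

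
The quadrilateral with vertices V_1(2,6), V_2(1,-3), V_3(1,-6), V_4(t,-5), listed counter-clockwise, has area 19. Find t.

4

The doubled signed area Σ (x_i y_{i+1} − x_{i+1} y_i) is linear in t.
With t=0 it equals -10; the coefficient of t is 12 (from the two edges through V_4).
So 12·t + -10 = 2·19 = 38 ⇒ t = 4.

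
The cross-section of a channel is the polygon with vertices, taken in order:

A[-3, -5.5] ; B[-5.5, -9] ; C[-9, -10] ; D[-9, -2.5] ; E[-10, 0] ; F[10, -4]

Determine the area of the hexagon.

74.375

Σ = (-3.25) + (-26) + (-67.5) + (-25) + (40) + (-67) = -148.75
Area = |Σ|/2 = 74.375.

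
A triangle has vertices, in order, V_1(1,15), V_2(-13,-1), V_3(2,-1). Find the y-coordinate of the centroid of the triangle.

Apply the shoelace formula. First the cross-terms c_i = x_i·y_{i+1} − x_{i+1}·y_i:
  194, 15, 31  ⇒  2A = 240, A = 120.
Then Σ (y_i + y_{i+1})·c_i = 3120, so ȳ = 3120 / (6·120) = 13/3.

13/3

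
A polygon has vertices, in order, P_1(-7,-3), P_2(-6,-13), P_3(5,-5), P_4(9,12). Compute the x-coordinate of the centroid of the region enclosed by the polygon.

6/11

Apply the surveyor's formula. First the cross-terms c_i = x_i·y_{i+1} − x_{i+1}·y_i:
  73, 95, 105, 57  ⇒  2A = 330, A = 165.
Then Σ (x_i + x_{i+1})·c_i = 540, so x̄ = 540 / (6·165) = 6/11.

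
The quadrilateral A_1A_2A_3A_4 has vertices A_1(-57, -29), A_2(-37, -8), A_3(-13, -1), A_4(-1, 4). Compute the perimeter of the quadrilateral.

|A_1A_2| = √((20)² + (21)²) = √841 = 29
|A_2A_3| = √((24)² + (7)²) = √625 = 25
|A_3A_4| = √((12)² + (5)²) = √169 = 13
|A_4A_1| = √((-56)² + (-33)²) = √4225 = 65
Perimeter = 29 + 25 + 13 + 65 = 132.

132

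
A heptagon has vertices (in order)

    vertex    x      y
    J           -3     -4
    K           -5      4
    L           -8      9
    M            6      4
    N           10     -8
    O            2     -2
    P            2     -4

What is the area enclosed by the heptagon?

123.5

Apply the surveyor's formula: 2A = Σ (x_i·y_{i+1} − x_{i+1}·y_i), indices taken mod 7.
Σ = (-32) + (-13) + (-86) + (-88) + (-4) + (-4) + (-20) = -247
Area = |Σ|/2 = 123.5.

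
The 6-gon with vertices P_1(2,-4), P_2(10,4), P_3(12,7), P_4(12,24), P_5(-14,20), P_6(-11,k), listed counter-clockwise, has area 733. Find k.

The doubled signed area Σ (x_i y_{i+1} − x_{i+1} y_i) is linear in k.
With k=0 it equals 1114; the coefficient of k is -16 (from the two edges through P_6).
So -16·k + 1114 = 2·733 = 1466 ⇒ k = -22.

-22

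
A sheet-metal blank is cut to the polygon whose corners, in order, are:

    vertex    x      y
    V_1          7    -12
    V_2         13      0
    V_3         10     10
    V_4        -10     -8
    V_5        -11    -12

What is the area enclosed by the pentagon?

Apply the surveyor's formula: 2A = Σ (x_i·y_{i+1} − x_{i+1}·y_i), indices taken mod 5.
Σ = (156) + (130) + (20) + (32) + (216) = 554
Area = |Σ|/2 = 277.

277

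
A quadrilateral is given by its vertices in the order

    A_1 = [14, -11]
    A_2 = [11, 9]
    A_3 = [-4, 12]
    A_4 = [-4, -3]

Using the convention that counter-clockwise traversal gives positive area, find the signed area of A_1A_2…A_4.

Cross-terms: 247, 168, 60, 86  ⇒  Σ = 561
Signed area = Σ/2 = 280.5 (positive ⇒ counter-clockwise traversal).

280.5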